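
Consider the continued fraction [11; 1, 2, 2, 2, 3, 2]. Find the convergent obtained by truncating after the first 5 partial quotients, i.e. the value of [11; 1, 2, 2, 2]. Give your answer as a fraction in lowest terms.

199/17

Compute successive convergents:
a_0 = 11: 11/1
a_1 = 1: 12/1
a_2 = 2: 35/3
a_3 = 2: 82/7
a_4 = 2: 199/17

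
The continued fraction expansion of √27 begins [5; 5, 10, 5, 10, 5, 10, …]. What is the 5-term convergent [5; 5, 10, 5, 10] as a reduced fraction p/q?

13775/2651

a_0 = 5: 5/1
a_1 = 5: 26/5
a_2 = 10: 265/51
a_3 = 5: 1351/260
a_4 = 10: 13775/2651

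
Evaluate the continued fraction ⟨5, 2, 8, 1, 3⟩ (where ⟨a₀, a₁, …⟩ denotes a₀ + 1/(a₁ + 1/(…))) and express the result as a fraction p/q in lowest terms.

405/74

Work from the innermost term outward:
Start with 3.
1 + 1/(3/1) = 1 + 1/3 = 4/3
8 + 1/(4/3) = 8 + 3/4 = 35/4
2 + 1/(35/4) = 2 + 4/35 = 74/35
5 + 1/(74/35) = 5 + 35/74 = 405/74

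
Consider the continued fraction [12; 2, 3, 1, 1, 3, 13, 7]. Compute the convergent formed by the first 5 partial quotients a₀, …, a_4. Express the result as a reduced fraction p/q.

a_0 = 12: 12/1
a_1 = 2: 25/2
a_2 = 3: 87/7
a_3 = 1: 112/9
a_4 = 1: 199/16

199/16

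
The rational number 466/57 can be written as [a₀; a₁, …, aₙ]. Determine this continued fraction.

Run the Euclidean algorithm, recording each quotient:
⌊466/57⌋ = 8, remainder 10
⌊57/10⌋ = 5, remainder 7
⌊10/7⌋ = 1, remainder 3
⌊7/3⌋ = 2, remainder 1
⌊3/1⌋ = 3, remainder 0

[8; 5, 1, 2, 3]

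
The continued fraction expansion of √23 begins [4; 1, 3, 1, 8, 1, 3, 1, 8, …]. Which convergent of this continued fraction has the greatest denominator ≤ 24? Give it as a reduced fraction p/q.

24/5

List convergents until the denominator exceeds the bound:
a_0 = 4: 4/1  (≤ bound)
a_1 = 1: 5/1  (≤ bound)
a_2 = 3: 19/4  (≤ bound)
a_3 = 1: 24/5  (≤ bound)
a_4 = 8: 211/44  (> 24, stop)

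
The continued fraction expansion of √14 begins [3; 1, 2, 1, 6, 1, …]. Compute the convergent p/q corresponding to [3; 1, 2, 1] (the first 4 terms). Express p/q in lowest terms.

15/4

Compute successive convergents:
a_0 = 3: 3/1
a_1 = 1: 4/1
a_2 = 2: 11/3
a_3 = 1: 15/4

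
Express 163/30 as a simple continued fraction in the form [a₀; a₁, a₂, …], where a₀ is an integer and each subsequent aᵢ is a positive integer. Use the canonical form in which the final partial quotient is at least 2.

[5; 2, 3, 4]

163 = 5·30 + 13, so a_0 = 5
30 = 2·13 + 4, so a_1 = 2
13 = 3·4 + 1, so a_2 = 3
4 = 4·1 + 0, so a_3 = 4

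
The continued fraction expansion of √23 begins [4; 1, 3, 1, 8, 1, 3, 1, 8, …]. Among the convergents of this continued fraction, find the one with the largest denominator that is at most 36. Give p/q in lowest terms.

24/5

a_0 = 4: 4/1  (≤ bound)
a_1 = 1: 5/1  (≤ bound)
a_2 = 3: 19/4  (≤ bound)
a_3 = 1: 24/5  (≤ bound)
a_4 = 8: 211/44  (> 36, stop)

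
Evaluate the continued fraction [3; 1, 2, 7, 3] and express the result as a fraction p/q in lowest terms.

Collapse the nested fraction from the inside out:
Start with 3.
7 + 1/(3/1) = 7 + 1/3 = 22/3
2 + 1/(22/3) = 2 + 3/22 = 47/22
1 + 1/(47/22) = 1 + 22/47 = 69/47
3 + 1/(69/47) = 3 + 47/69 = 254/69

254/69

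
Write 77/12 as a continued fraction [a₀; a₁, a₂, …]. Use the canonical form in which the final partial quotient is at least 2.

77 = 6·12 + 5, so a_0 = 6
12 = 2·5 + 2, so a_1 = 2
5 = 2·2 + 1, so a_2 = 2
2 = 2·1 + 0, so a_3 = 2

[6; 2, 2, 2]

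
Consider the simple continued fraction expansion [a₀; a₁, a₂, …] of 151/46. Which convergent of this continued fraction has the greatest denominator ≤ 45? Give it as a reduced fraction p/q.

23/7

List convergents until the denominator exceeds the bound:
a_0 = 3: 3/1  (≤ bound)
a_1 = 3: 10/3  (≤ bound)
a_2 = 1: 13/4  (≤ bound)
a_3 = 1: 23/7  (≤ bound)
a_4 = 6: 151/46  (> 45, stop)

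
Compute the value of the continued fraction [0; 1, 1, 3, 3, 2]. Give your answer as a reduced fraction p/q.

Start with 2.
3 + 1/(2/1) = 3 + 1/2 = 7/2
3 + 1/(7/2) = 3 + 2/7 = 23/7
1 + 1/(23/7) = 1 + 7/23 = 30/23
1 + 1/(30/23) = 1 + 23/30 = 53/30
0 + 1/(53/30) = 0 + 30/53 = 30/53

30/53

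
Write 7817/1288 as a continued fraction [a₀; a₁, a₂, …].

[6; 14, 2, 8, 2, 2]

7817 ÷ 1288 → quotient 6, remainder 89
1288 ÷ 89 → quotient 14, remainder 42
89 ÷ 42 → quotient 2, remainder 5
42 ÷ 5 → quotient 8, remainder 2
5 ÷ 2 → quotient 2, remainder 1
2 ÷ 1 → quotient 2, remainder 0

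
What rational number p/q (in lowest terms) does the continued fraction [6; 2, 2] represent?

Start with 2.
2 + 1/(2/1) = 2 + 1/2 = 5/2
6 + 1/(5/2) = 6 + 2/5 = 32/5

32/5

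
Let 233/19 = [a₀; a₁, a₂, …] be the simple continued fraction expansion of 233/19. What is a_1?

Apply division with remainder until the remainder is 0:
⌊233/19⌋ = 12, remainder 5
⌊19/5⌋ = 3, remainder 4

3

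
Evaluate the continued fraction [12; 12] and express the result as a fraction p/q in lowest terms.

a_0 = 12: 12/1
a_1 = 12: 145/12

145/12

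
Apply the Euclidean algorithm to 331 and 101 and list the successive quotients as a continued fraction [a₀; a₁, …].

331 = 3·101 + 28, so a_0 = 3
101 = 3·28 + 17, so a_1 = 3
28 = 1·17 + 11, so a_2 = 1
17 = 1·11 + 6, so a_3 = 1
11 = 1·6 + 5, so a_4 = 1
6 = 1·5 + 1, so a_5 = 1
5 = 5·1 + 0, so a_6 = 5

[3; 3, 1, 1, 1, 1, 5]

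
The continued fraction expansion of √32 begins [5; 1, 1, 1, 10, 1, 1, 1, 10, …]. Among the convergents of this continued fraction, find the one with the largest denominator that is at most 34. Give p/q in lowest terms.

a_0 = 5: 5/1  (≤ bound)
a_1 = 1: 6/1  (≤ bound)
a_2 = 1: 11/2  (≤ bound)
a_3 = 1: 17/3  (≤ bound)
a_4 = 10: 181/32  (≤ bound)
a_5 = 1: 198/35  (> 34, stop)

181/32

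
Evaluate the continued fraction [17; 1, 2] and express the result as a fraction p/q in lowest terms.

53/3

a_0 = 17: 17/1
a_1 = 1: 18/1
a_2 = 2: 53/3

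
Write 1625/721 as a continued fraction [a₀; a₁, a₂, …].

Apply division with remainder until the remainder is 0:
⌊1625/721⌋ = 2, remainder 183
⌊721/183⌋ = 3, remainder 172
⌊183/172⌋ = 1, remainder 11
⌊172/11⌋ = 15, remainder 7
⌊11/7⌋ = 1, remainder 4
⌊7/4⌋ = 1, remainder 3
⌊4/3⌋ = 1, remainder 1
⌊3/1⌋ = 3, remainder 0

[2; 3, 1, 15, 1, 1, 1, 3]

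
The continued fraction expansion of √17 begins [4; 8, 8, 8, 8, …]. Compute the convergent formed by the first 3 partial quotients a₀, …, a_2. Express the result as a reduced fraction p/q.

268/65

Use the convergent recurrence hₖ = aₖ·hₖ₋₁ + hₖ₋₂ (and likewise for the denominators kₖ):
a_0 = 4: 4/1
a_1 = 8: 33/8
a_2 = 8: 268/65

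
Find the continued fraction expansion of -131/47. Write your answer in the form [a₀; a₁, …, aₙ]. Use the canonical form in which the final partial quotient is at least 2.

[-3; 4, 1, 2, 3]

Repeatedly divide and take the remainder:
⌊-131/47⌋ = -3, remainder 10
⌊47/10⌋ = 4, remainder 7
⌊10/7⌋ = 1, remainder 3
⌊7/3⌋ = 2, remainder 1
⌊3/1⌋ = 3, remainder 0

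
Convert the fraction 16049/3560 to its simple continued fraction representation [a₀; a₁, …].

16049 = 4·3560 + 1809, so a_0 = 4
3560 = 1·1809 + 1751, so a_1 = 1
1809 = 1·1751 + 58, so a_2 = 1
1751 = 30·58 + 11, so a_3 = 30
58 = 5·11 + 3, so a_4 = 5
11 = 3·3 + 2, so a_5 = 3
3 = 1·2 + 1, so a_6 = 1
2 = 2·1 + 0, so a_7 = 2

[4; 1, 1, 30, 5, 3, 1, 2]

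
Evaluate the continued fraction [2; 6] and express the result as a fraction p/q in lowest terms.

Starting at the tail and folding back:
Start with 6.
2 + 1/(6/1) = 2 + 1/6 = 13/6

13/6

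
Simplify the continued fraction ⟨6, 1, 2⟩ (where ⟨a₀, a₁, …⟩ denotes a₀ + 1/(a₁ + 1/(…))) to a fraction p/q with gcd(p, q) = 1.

Collapse the nested fraction from the inside out:
Start with 2.
1 + 1/(2/1) = 1 + 1/2 = 3/2
6 + 1/(3/2) = 6 + 2/3 = 20/3

20/3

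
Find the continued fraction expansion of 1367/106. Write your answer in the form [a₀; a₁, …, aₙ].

Run the Euclidean algorithm, recording each quotient:
1367 ÷ 106 → quotient 12, remainder 95
106 ÷ 95 → quotient 1, remainder 11
95 ÷ 11 → quotient 8, remainder 7
11 ÷ 7 → quotient 1, remainder 4
7 ÷ 4 → quotient 1, remainder 3
4 ÷ 3 → quotient 1, remainder 1
3 ÷ 1 → quotient 3, remainder 0

[12; 1, 8, 1, 1, 1, 3]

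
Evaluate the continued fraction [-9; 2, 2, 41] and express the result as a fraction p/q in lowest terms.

Start with 41.
2 + 1/(41/1) = 2 + 1/41 = 83/41
2 + 1/(83/41) = 2 + 41/83 = 207/83
-9 + 1/(207/83) = -9 + 83/207 = -1780/207

-1780/207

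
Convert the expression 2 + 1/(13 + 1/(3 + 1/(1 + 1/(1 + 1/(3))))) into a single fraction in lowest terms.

Use the convergent recurrence hₖ = aₖ·hₖ₋₁ + hₖ₋₂ (and likewise for the denominators kₖ):
a_0 = 2: 2/1
a_1 = 13: 27/13
a_2 = 3: 83/40
a_3 = 1: 110/53
a_4 = 1: 193/93
a_5 = 3: 689/332

689/332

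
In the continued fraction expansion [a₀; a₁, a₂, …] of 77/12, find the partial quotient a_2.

2

77 = 6·12 + 5, so a_0 = 6
12 = 2·5 + 2, so a_1 = 2
5 = 2·2 + 1, so a_2 = 2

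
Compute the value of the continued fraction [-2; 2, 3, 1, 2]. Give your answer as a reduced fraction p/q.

-39/25

Start with 2.
1 + 1/(2/1) = 1 + 1/2 = 3/2
3 + 1/(3/2) = 3 + 2/3 = 11/3
2 + 1/(11/3) = 2 + 3/11 = 25/11
-2 + 1/(25/11) = -2 + 11/25 = -39/25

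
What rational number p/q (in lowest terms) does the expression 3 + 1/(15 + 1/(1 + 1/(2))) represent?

144/47

a_0 = 3: 3/1
a_1 = 15: 46/15
a_2 = 1: 49/16
a_3 = 2: 144/47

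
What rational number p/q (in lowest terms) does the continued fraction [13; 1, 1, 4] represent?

Start with 4.
1 + 1/(4/1) = 1 + 1/4 = 5/4
1 + 1/(5/4) = 1 + 4/5 = 9/5
13 + 1/(9/5) = 13 + 5/9 = 122/9

122/9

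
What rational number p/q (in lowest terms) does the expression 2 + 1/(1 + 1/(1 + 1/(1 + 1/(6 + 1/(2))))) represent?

114/43

Use the convergent recurrence hₖ = aₖ·hₖ₋₁ + hₖ₋₂ (and likewise for the denominators kₖ):
a_0 = 2: 2/1
a_1 = 1: 3/1
a_2 = 1: 5/2
a_3 = 1: 8/3
a_4 = 6: 53/20
a_5 = 2: 114/43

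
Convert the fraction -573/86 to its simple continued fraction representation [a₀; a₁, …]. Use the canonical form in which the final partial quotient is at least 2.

Run the Euclidean algorithm, recording each quotient:
-573 = -7·86 + 29, so a_0 = -7
86 = 2·29 + 28, so a_1 = 2
29 = 1·28 + 1, so a_2 = 1
28 = 28·1 + 0, so a_3 = 28

[-7; 2, 1, 28]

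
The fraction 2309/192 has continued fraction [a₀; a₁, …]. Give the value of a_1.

38

2309 ÷ 192 → quotient 12, remainder 5
192 ÷ 5 → quotient 38, remainder 2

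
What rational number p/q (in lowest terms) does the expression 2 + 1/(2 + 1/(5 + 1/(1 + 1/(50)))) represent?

a_0 = 2: 2/1
a_1 = 2: 5/2
a_2 = 5: 27/11
a_3 = 1: 32/13
a_4 = 50: 1627/661

1627/661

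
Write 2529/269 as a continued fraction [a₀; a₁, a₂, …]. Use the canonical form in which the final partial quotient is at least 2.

[9; 2, 2, 26, 2]

Run the Euclidean algorithm, recording each quotient:
2529 ÷ 269 → quotient 9, remainder 108
269 ÷ 108 → quotient 2, remainder 53
108 ÷ 53 → quotient 2, remainder 2
53 ÷ 2 → quotient 26, remainder 1
2 ÷ 1 → quotient 2, remainder 0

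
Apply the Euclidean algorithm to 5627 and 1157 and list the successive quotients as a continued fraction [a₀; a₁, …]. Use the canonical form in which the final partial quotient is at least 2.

[4; 1, 6, 3, 10, 5]

5627 = 4·1157 + 999, so a_0 = 4
1157 = 1·999 + 158, so a_1 = 1
999 = 6·158 + 51, so a_2 = 6
158 = 3·51 + 5, so a_3 = 3
51 = 10·5 + 1, so a_4 = 10
5 = 5·1 + 0, so a_5 = 5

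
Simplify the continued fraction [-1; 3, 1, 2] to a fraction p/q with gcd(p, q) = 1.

Start with 2.
1 + 1/(2/1) = 1 + 1/2 = 3/2
3 + 1/(3/2) = 3 + 2/3 = 11/3
-1 + 1/(11/3) = -1 + 3/11 = -8/11

-8/11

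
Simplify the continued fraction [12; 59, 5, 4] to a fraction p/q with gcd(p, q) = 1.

Start with 4.
5 + 1/(4/1) = 5 + 1/4 = 21/4
59 + 1/(21/4) = 59 + 4/21 = 1243/21
12 + 1/(1243/21) = 12 + 21/1243 = 14937/1243

14937/1243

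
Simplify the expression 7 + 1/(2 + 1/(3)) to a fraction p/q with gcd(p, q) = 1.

Build up convergents one term at a time:
a_0 = 7: 7/1
a_1 = 2: 15/2
a_2 = 3: 52/7

52/7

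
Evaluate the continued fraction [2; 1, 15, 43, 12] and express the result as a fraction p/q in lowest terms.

Starting at the tail and folding back:
Start with 12.
43 + 1/(12/1) = 43 + 1/12 = 517/12
15 + 1/(517/12) = 15 + 12/517 = 7767/517
1 + 1/(7767/517) = 1 + 517/7767 = 8284/7767
2 + 1/(8284/7767) = 2 + 7767/8284 = 24335/8284

24335/8284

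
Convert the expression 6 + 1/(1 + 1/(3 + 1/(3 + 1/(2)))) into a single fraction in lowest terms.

Build up convergents one term at a time:
a_0 = 6: 6/1
a_1 = 1: 7/1
a_2 = 3: 27/4
a_3 = 3: 88/13
a_4 = 2: 203/30

203/30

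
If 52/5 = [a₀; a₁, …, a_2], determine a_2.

2

52 ÷ 5 → quotient 10, remainder 2
5 ÷ 2 → quotient 2, remainder 1
2 ÷ 1 → quotient 2, remainder 0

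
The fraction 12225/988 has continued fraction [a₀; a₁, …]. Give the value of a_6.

11

12225 = 12·988 + 369, so a_0 = 12
988 = 2·369 + 250, so a_1 = 2
369 = 1·250 + 119, so a_2 = 1
250 = 2·119 + 12, so a_3 = 2
119 = 9·12 + 11, so a_4 = 9
12 = 1·11 + 1, so a_5 = 1
11 = 11·1 + 0, so a_6 = 11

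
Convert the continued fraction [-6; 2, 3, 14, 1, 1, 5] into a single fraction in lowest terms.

-6361/1142

Collapse the nested fraction from the inside out:
Start with 5.
1 + 1/(5/1) = 1 + 1/5 = 6/5
1 + 1/(6/5) = 1 + 5/6 = 11/6
14 + 1/(11/6) = 14 + 6/11 = 160/11
3 + 1/(160/11) = 3 + 11/160 = 491/160
2 + 1/(491/160) = 2 + 160/491 = 1142/491
-6 + 1/(1142/491) = -6 + 491/1142 = -6361/1142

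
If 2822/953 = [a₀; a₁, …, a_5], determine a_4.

2822 ÷ 953 → quotient 2, remainder 916
953 ÷ 916 → quotient 1, remainder 37
916 ÷ 37 → quotient 24, remainder 28
37 ÷ 28 → quotient 1, remainder 9
28 ÷ 9 → quotient 3, remainder 1

3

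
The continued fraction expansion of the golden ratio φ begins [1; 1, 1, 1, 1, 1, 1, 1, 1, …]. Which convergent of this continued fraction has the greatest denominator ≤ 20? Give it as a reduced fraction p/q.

21/13

a_0 = 1: 1/1  (≤ bound)
a_1 = 1: 2/1  (≤ bound)
a_2 = 1: 3/2  (≤ bound)
a_3 = 1: 5/3  (≤ bound)
a_4 = 1: 8/5  (≤ bound)
a_5 = 1: 13/8  (≤ bound)
a_6 = 1: 21/13  (≤ bound)
a_7 = 1: 34/21  (> 20, stop)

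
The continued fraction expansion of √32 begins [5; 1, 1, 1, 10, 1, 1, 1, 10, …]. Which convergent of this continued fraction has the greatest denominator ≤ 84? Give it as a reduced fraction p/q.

379/67

a_0 = 5: 5/1  (≤ bound)
a_1 = 1: 6/1  (≤ bound)
a_2 = 1: 11/2  (≤ bound)
a_3 = 1: 17/3  (≤ bound)
a_4 = 10: 181/32  (≤ bound)
a_5 = 1: 198/35  (≤ bound)
a_6 = 1: 379/67  (≤ bound)
a_7 = 1: 577/102  (> 84, stop)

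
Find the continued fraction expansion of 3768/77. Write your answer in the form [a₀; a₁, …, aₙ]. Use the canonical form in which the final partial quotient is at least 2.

3768 ÷ 77 → quotient 48, remainder 72
77 ÷ 72 → quotient 1, remainder 5
72 ÷ 5 → quotient 14, remainder 2
5 ÷ 2 → quotient 2, remainder 1
2 ÷ 1 → quotient 2, remainder 0

[48; 1, 14, 2, 2]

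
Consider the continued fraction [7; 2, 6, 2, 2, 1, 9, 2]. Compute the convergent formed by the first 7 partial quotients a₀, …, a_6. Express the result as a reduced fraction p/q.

7031/942

Use the convergent recurrence hₖ = aₖ·hₖ₋₁ + hₖ₋₂ (and likewise for the denominators kₖ):
a_0 = 7: 7/1
a_1 = 2: 15/2
a_2 = 6: 97/13
a_3 = 2: 209/28
a_4 = 2: 515/69
a_5 = 1: 724/97
a_6 = 9: 7031/942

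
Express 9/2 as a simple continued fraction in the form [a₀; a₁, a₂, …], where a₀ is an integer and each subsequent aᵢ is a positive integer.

Run the Euclidean algorithm, recording each quotient:
9 = 4·2 + 1, so a_0 = 4
2 = 2·1 + 0, so a_1 = 2

[4; 2]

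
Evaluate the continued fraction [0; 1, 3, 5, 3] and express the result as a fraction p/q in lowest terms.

Collapse the nested fraction from the inside out:
Start with 3.
5 + 1/(3/1) = 5 + 1/3 = 16/3
3 + 1/(16/3) = 3 + 3/16 = 51/16
1 + 1/(51/16) = 1 + 16/51 = 67/51
0 + 1/(67/51) = 0 + 51/67 = 51/67

51/67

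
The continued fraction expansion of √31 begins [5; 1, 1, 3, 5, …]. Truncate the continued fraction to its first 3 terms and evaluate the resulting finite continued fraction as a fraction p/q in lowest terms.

11/2

a_0 = 5: 5/1
a_1 = 1: 6/1
a_2 = 1: 11/2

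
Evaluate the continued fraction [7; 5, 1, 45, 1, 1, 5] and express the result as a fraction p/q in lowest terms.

21939/3061

Collapse the nested fraction from the inside out:
Start with 5.
1 + 1/(5/1) = 1 + 1/5 = 6/5
1 + 1/(6/5) = 1 + 5/6 = 11/6
45 + 1/(11/6) = 45 + 6/11 = 501/11
1 + 1/(501/11) = 1 + 11/501 = 512/501
5 + 1/(512/501) = 5 + 501/512 = 3061/512
7 + 1/(3061/512) = 7 + 512/3061 = 21939/3061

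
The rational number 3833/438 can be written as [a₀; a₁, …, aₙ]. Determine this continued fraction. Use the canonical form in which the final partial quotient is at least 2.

Repeatedly divide and take the remainder:
3833 = 8·438 + 329, so a_0 = 8
438 = 1·329 + 109, so a_1 = 1
329 = 3·109 + 2, so a_2 = 3
109 = 54·2 + 1, so a_3 = 54
2 = 2·1 + 0, so a_4 = 2

[8; 1, 3, 54, 2]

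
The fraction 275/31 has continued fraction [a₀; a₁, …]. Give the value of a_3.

1

Repeatedly divide and take the remainder:
275 ÷ 31 → quotient 8, remainder 27
31 ÷ 27 → quotient 1, remainder 4
27 ÷ 4 → quotient 6, remainder 3
4 ÷ 3 → quotient 1, remainder 1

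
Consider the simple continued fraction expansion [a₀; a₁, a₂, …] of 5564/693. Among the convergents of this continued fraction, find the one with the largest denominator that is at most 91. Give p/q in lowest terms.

List convergents until the denominator exceeds the bound:
a_0 = 8: 8/1  (≤ bound)
a_1 = 34: 273/34  (≤ bound)
a_2 = 1: 281/35  (≤ bound)
a_3 = 1: 554/69  (≤ bound)
a_4 = 1: 835/104  (> 91, stop)

554/69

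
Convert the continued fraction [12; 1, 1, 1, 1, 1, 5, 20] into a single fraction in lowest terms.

a_0 = 12: 12/1
a_1 = 1: 13/1
a_2 = 1: 25/2
a_3 = 1: 38/3
a_4 = 1: 63/5
a_5 = 1: 101/8
a_6 = 5: 568/45
a_7 = 20: 11461/908

11461/908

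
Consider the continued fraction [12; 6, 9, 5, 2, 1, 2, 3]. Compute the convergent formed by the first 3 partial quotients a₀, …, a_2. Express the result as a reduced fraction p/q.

Start with 9.
6 + 1/(9/1) = 6 + 1/9 = 55/9
12 + 1/(55/9) = 12 + 9/55 = 669/55

669/55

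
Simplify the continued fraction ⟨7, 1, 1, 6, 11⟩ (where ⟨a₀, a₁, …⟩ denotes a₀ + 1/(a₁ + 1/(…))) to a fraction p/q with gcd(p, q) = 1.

1093/145

Start with 11.
6 + 1/(11/1) = 6 + 1/11 = 67/11
1 + 1/(67/11) = 1 + 11/67 = 78/67
1 + 1/(78/67) = 1 + 67/78 = 145/78
7 + 1/(145/78) = 7 + 78/145 = 1093/145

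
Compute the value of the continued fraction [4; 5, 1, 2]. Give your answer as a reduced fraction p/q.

a_0 = 4: 4/1
a_1 = 5: 21/5
a_2 = 1: 25/6
a_3 = 2: 71/17

71/17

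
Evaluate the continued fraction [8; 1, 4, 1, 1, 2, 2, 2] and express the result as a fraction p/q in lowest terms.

1429/162

Starting at the tail and folding back:
Start with 2.
2 + 1/(2/1) = 2 + 1/2 = 5/2
2 + 1/(5/2) = 2 + 2/5 = 12/5
1 + 1/(12/5) = 1 + 5/12 = 17/12
1 + 1/(17/12) = 1 + 12/17 = 29/17
4 + 1/(29/17) = 4 + 17/29 = 133/29
1 + 1/(133/29) = 1 + 29/133 = 162/133
8 + 1/(162/133) = 8 + 133/162 = 1429/162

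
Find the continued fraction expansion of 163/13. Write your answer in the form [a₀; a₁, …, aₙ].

⌊163/13⌋ = 12, remainder 7
⌊13/7⌋ = 1, remainder 6
⌊7/6⌋ = 1, remainder 1
⌊6/1⌋ = 6, remainder 0

[12; 1, 1, 6]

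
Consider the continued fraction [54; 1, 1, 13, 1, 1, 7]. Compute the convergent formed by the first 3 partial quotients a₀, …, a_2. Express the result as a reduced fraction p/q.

Start with 1.
1 + 1/(1/1) = 1 + 1/1 = 2/1
54 + 1/(2/1) = 54 + 1/2 = 109/2

109/2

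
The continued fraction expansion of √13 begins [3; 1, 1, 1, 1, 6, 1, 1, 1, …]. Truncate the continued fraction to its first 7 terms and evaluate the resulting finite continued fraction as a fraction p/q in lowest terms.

a_0 = 3: 3/1
a_1 = 1: 4/1
a_2 = 1: 7/2
a_3 = 1: 11/3
a_4 = 1: 18/5
a_5 = 6: 119/33
a_6 = 1: 137/38

137/38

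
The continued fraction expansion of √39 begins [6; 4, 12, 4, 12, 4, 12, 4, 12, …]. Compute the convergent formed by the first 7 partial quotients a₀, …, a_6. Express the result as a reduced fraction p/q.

764394/122401

Start with 12.
4 + 1/(12/1) = 4 + 1/12 = 49/12
12 + 1/(49/12) = 12 + 12/49 = 600/49
4 + 1/(600/49) = 4 + 49/600 = 2449/600
12 + 1/(2449/600) = 12 + 600/2449 = 29988/2449
4 + 1/(29988/2449) = 4 + 2449/29988 = 122401/29988
6 + 1/(122401/29988) = 6 + 29988/122401 = 764394/122401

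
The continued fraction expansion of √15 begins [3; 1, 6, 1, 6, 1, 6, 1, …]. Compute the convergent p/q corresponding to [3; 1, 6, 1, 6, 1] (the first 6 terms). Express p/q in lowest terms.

Build up convergents one term at a time:
a_0 = 3: 3/1
a_1 = 1: 4/1
a_2 = 6: 27/7
a_3 = 1: 31/8
a_4 = 6: 213/55
a_5 = 1: 244/63

244/63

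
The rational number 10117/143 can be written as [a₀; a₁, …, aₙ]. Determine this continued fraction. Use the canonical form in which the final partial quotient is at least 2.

[70; 1, 2, 1, 35]

Repeatedly divide and take the remainder:
⌊10117/143⌋ = 70, remainder 107
⌊143/107⌋ = 1, remainder 36
⌊107/36⌋ = 2, remainder 35
⌊36/35⌋ = 1, remainder 1
⌊35/1⌋ = 35, remainder 0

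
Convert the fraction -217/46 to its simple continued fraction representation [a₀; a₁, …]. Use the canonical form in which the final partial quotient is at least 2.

[-5; 3, 1, 1, 6]

-217 ÷ 46 → quotient -5, remainder 13
46 ÷ 13 → quotient 3, remainder 7
13 ÷ 7 → quotient 1, remainder 6
7 ÷ 6 → quotient 1, remainder 1
6 ÷ 1 → quotient 6, remainder 0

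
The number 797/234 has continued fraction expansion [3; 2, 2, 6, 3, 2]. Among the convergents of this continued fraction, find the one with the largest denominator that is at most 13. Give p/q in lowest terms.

List convergents until the denominator exceeds the bound:
a_0 = 3: 3/1  (≤ bound)
a_1 = 2: 7/2  (≤ bound)
a_2 = 2: 17/5  (≤ bound)
a_3 = 6: 109/32  (> 13, stop)

17/5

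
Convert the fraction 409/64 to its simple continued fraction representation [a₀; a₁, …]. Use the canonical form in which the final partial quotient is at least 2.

[6; 2, 1, 1, 3, 1, 2]

409 = 6·64 + 25, so a_0 = 6
64 = 2·25 + 14, so a_1 = 2
25 = 1·14 + 11, so a_2 = 1
14 = 1·11 + 3, so a_3 = 1
11 = 3·3 + 2, so a_4 = 3
3 = 1·2 + 1, so a_5 = 1
2 = 2·1 + 0, so a_6 = 2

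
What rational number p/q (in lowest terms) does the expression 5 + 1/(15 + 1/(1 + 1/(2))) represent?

Start with 2.
1 + 1/(2/1) = 1 + 1/2 = 3/2
15 + 1/(3/2) = 15 + 2/3 = 47/3
5 + 1/(47/3) = 5 + 3/47 = 238/47

238/47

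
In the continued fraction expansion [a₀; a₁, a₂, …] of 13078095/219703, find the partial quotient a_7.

2

Run the Euclidean algorithm, recording each quotient:
13078095 = 59·219703 + 115618, so a_0 = 59
219703 = 1·115618 + 104085, so a_1 = 1
115618 = 1·104085 + 11533, so a_2 = 1
104085 = 9·11533 + 288, so a_3 = 9
11533 = 40·288 + 13, so a_4 = 40
288 = 22·13 + 2, so a_5 = 22
13 = 6·2 + 1, so a_6 = 6
2 = 2·1 + 0, so a_7 = 2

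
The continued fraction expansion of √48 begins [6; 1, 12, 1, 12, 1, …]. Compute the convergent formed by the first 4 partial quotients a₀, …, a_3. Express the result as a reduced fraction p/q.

97/14

Collapse the nested fraction from the inside out:
Start with 1.
12 + 1/(1/1) = 12 + 1/1 = 13/1
1 + 1/(13/1) = 1 + 1/13 = 14/13
6 + 1/(14/13) = 6 + 13/14 = 97/14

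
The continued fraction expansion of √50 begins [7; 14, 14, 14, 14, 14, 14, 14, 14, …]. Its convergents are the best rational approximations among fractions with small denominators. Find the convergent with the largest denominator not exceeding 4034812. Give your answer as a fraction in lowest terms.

3880899/548842

a_0 = 7: 7/1  (≤ bound)
a_1 = 14: 99/14  (≤ bound)
a_2 = 14: 1393/197  (≤ bound)
a_3 = 14: 19601/2772  (≤ bound)
a_4 = 14: 275807/39005  (≤ bound)
a_5 = 14: 3880899/548842  (≤ bound)
a_6 = 14: 54608393/7722793  (> 4034812, stop)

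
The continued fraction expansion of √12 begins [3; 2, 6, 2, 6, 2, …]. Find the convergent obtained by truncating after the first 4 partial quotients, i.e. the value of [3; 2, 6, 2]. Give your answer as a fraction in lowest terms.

Use the convergent recurrence hₖ = aₖ·hₖ₋₁ + hₖ₋₂ (and likewise for the denominators kₖ):
a_0 = 3: 3/1
a_1 = 2: 7/2
a_2 = 6: 45/13
a_3 = 2: 97/28

97/28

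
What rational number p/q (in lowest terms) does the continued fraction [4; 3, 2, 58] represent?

1753/409

Use the convergent recurrence hₖ = aₖ·hₖ₋₁ + hₖ₋₂ (and likewise for the denominators kₖ):
a_0 = 4: 4/1
a_1 = 3: 13/3
a_2 = 2: 30/7
a_3 = 58: 1753/409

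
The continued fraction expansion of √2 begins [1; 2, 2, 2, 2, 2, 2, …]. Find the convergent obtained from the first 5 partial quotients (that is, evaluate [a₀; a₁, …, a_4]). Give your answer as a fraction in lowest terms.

a_0 = 1: 1/1
a_1 = 2: 3/2
a_2 = 2: 7/5
a_3 = 2: 17/12
a_4 = 2: 41/29

41/29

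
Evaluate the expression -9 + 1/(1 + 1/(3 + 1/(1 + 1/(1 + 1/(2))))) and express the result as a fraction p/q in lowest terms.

Compute successive convergents:
a_0 = -9: -9/1
a_1 = 1: -8/1
a_2 = 3: -33/4
a_3 = 1: -41/5
a_4 = 1: -74/9
a_5 = 2: -189/23

-189/23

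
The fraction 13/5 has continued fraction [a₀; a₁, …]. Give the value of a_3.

Repeatedly divide and take the remainder:
13 ÷ 5 → quotient 2, remainder 3
5 ÷ 3 → quotient 1, remainder 2
3 ÷ 2 → quotient 1, remainder 1
2 ÷ 1 → quotient 2, remainder 0

2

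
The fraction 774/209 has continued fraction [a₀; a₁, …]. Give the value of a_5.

2

774 = 3·209 + 147, so a_0 = 3
209 = 1·147 + 62, so a_1 = 1
147 = 2·62 + 23, so a_2 = 2
62 = 2·23 + 16, so a_3 = 2
23 = 1·16 + 7, so a_4 = 1
16 = 2·7 + 2, so a_5 = 2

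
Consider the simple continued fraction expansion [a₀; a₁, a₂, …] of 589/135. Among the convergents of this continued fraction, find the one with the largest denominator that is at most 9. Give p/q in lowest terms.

13/3

List convergents until the denominator exceeds the bound:
a_0 = 4: 4/1  (≤ bound)
a_1 = 2: 9/2  (≤ bound)
a_2 = 1: 13/3  (≤ bound)
a_3 = 3: 48/11  (> 9, stop)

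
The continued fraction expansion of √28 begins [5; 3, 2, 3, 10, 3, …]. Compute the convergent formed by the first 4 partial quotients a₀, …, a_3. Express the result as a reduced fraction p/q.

Start with 3.
2 + 1/(3/1) = 2 + 1/3 = 7/3
3 + 1/(7/3) = 3 + 3/7 = 24/7
5 + 1/(24/7) = 5 + 7/24 = 127/24

127/24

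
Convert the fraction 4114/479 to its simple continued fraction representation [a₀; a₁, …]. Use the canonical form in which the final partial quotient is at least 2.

4114 ÷ 479 → quotient 8, remainder 282
479 ÷ 282 → quotient 1, remainder 197
282 ÷ 197 → quotient 1, remainder 85
197 ÷ 85 → quotient 2, remainder 27
85 ÷ 27 → quotient 3, remainder 4
27 ÷ 4 → quotient 6, remainder 3
4 ÷ 3 → quotient 1, remainder 1
3 ÷ 1 → quotient 3, remainder 0

[8; 1, 1, 2, 3, 6, 1, 3]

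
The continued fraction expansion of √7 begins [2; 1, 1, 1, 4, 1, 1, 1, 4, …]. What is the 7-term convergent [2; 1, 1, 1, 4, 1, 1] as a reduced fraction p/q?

Start with 1.
1 + 1/(1/1) = 1 + 1/1 = 2/1
4 + 1/(2/1) = 4 + 1/2 = 9/2
1 + 1/(9/2) = 1 + 2/9 = 11/9
1 + 1/(11/9) = 1 + 9/11 = 20/11
1 + 1/(20/11) = 1 + 11/20 = 31/20
2 + 1/(31/20) = 2 + 20/31 = 82/31

82/31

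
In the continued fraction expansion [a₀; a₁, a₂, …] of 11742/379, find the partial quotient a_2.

Apply division with remainder until the remainder is 0:
11742 ÷ 379 → quotient 30, remainder 372
379 ÷ 372 → quotient 1, remainder 7
372 ÷ 7 → quotient 53, remainder 1

53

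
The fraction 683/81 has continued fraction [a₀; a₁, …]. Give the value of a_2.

683 = 8·81 + 35, so a_0 = 8
81 = 2·35 + 11, so a_1 = 2
35 = 3·11 + 2, so a_2 = 3

3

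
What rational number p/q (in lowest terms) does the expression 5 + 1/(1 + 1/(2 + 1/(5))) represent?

a_0 = 5: 5/1
a_1 = 1: 6/1
a_2 = 2: 17/3
a_3 = 5: 91/16

91/16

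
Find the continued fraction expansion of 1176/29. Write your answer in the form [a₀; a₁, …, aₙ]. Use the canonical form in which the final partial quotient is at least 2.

Run the Euclidean algorithm, recording each quotient:
1176 = 40·29 + 16, so a_0 = 40
29 = 1·16 + 13, so a_1 = 1
16 = 1·13 + 3, so a_2 = 1
13 = 4·3 + 1, so a_3 = 4
3 = 3·1 + 0, so a_4 = 3

[40; 1, 1, 4, 3]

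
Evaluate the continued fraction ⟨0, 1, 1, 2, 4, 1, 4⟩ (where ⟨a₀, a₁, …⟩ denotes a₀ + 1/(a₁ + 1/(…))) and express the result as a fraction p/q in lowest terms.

77/130

Build up convergents one term at a time:
a_0 = 0: 0/1
a_1 = 1: 1/1
a_2 = 1: 1/2
a_3 = 2: 3/5
a_4 = 4: 13/22
a_5 = 1: 16/27
a_6 = 4: 77/130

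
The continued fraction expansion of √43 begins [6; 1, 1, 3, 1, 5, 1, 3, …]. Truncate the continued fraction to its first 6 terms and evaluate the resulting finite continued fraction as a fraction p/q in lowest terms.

a_0 = 6: 6/1
a_1 = 1: 7/1
a_2 = 1: 13/2
a_3 = 3: 46/7
a_4 = 1: 59/9
a_5 = 5: 341/52

341/52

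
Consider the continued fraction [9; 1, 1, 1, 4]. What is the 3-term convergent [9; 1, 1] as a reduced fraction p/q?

19/2

a_0 = 9: 9/1
a_1 = 1: 10/1
a_2 = 1: 19/2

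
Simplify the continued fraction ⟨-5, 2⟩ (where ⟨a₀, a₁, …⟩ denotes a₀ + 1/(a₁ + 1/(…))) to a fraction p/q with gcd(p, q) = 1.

a_0 = -5: -5/1
a_1 = 2: -9/2

-9/2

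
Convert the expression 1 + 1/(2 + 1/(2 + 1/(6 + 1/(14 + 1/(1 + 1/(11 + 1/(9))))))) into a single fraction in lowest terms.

73933/52577

Use the convergent recurrence hₖ = aₖ·hₖ₋₁ + hₖ₋₂ (and likewise for the denominators kₖ):
a_0 = 1: 1/1
a_1 = 2: 3/2
a_2 = 2: 7/5
a_3 = 6: 45/32
a_4 = 14: 637/453
a_5 = 1: 682/485
a_6 = 11: 8139/5788
a_7 = 9: 73933/52577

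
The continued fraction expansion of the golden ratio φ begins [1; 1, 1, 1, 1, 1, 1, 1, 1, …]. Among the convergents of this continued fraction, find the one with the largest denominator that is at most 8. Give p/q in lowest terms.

13/8

a_0 = 1: 1/1  (≤ bound)
a_1 = 1: 2/1  (≤ bound)
a_2 = 1: 3/2  (≤ bound)
a_3 = 1: 5/3  (≤ bound)
a_4 = 1: 8/5  (≤ bound)
a_5 = 1: 13/8  (≤ bound)
a_6 = 1: 21/13  (> 8, stop)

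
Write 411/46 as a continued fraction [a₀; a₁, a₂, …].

Run the Euclidean algorithm, recording each quotient:
411 ÷ 46 → quotient 8, remainder 43
46 ÷ 43 → quotient 1, remainder 3
43 ÷ 3 → quotient 14, remainder 1
3 ÷ 1 → quotient 3, remainder 0

[8; 1, 14, 3]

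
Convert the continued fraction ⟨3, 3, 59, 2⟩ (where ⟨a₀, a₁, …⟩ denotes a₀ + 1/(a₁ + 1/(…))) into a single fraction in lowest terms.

1196/359

Collapse the nested fraction from the inside out:
Start with 2.
59 + 1/(2/1) = 59 + 1/2 = 119/2
3 + 1/(119/2) = 3 + 2/119 = 359/119
3 + 1/(359/119) = 3 + 119/359 = 1196/359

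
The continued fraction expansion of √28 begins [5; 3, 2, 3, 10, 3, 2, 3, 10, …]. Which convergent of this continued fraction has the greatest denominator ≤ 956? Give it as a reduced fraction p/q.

List convergents until the denominator exceeds the bound:
a_0 = 5: 5/1  (≤ bound)
a_1 = 3: 16/3  (≤ bound)
a_2 = 2: 37/7  (≤ bound)
a_3 = 3: 127/24  (≤ bound)
a_4 = 10: 1307/247  (≤ bound)
a_5 = 3: 4048/765  (≤ bound)
a_6 = 2: 9403/1777  (> 956, stop)

4048/765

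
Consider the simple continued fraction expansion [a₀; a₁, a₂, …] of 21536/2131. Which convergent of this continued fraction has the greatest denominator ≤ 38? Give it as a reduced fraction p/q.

a_0 = 10: 10/1  (≤ bound)
a_1 = 9: 91/9  (≤ bound)
a_2 = 2: 192/19  (≤ bound)
a_3 = 3: 667/66  (> 38, stop)

192/19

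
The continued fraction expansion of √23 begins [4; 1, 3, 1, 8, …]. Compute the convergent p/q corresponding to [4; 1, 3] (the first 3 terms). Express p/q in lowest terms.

a_0 = 4: 4/1
a_1 = 1: 5/1
a_2 = 3: 19/4

19/4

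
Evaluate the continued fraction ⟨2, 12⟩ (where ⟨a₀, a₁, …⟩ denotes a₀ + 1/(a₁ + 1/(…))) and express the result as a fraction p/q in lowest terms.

25/12

Collapse the nested fraction from the inside out:
Start with 12.
2 + 1/(12/1) = 2 + 1/12 = 25/12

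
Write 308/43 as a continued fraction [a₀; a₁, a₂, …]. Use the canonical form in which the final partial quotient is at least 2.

Run the Euclidean algorithm, recording each quotient:
308 ÷ 43 → quotient 7, remainder 7
43 ÷ 7 → quotient 6, remainder 1
7 ÷ 1 → quotient 7, remainder 0

[7; 6, 7]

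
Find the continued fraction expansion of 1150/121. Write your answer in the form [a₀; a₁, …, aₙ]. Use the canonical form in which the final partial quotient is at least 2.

[9; 1, 1, 60]

⌊1150/121⌋ = 9, remainder 61
⌊121/61⌋ = 1, remainder 60
⌊61/60⌋ = 1, remainder 1
⌊60/1⌋ = 60, remainder 0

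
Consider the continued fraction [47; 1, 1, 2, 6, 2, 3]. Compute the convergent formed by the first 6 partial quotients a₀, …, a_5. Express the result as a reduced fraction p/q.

3284/69

Build up convergents one term at a time:
a_0 = 47: 47/1
a_1 = 1: 48/1
a_2 = 1: 95/2
a_3 = 2: 238/5
a_4 = 6: 1523/32
a_5 = 2: 3284/69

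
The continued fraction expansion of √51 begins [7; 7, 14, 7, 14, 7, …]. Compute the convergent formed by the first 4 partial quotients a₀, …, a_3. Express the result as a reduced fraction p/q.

a_0 = 7: 7/1
a_1 = 7: 50/7
a_2 = 14: 707/99
a_3 = 7: 4999/700

4999/700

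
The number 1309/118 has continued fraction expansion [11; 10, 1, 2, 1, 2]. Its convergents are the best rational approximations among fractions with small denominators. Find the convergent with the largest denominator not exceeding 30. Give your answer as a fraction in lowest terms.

122/11

a_0 = 11: 11/1  (≤ bound)
a_1 = 10: 111/10  (≤ bound)
a_2 = 1: 122/11  (≤ bound)
a_3 = 2: 355/32  (> 30, stop)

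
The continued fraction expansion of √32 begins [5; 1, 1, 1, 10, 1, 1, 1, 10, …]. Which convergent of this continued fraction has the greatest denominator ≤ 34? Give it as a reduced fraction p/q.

a_0 = 5: 5/1  (≤ bound)
a_1 = 1: 6/1  (≤ bound)
a_2 = 1: 11/2  (≤ bound)
a_3 = 1: 17/3  (≤ bound)
a_4 = 10: 181/32  (≤ bound)
a_5 = 1: 198/35  (> 34, stop)

181/32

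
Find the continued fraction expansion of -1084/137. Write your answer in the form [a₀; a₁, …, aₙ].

Repeatedly divide and take the remainder:
-1084 = -8·137 + 12, so a_0 = -8
137 = 11·12 + 5, so a_1 = 11
12 = 2·5 + 2, so a_2 = 2
5 = 2·2 + 1, so a_3 = 2
2 = 2·1 + 0, so a_4 = 2

[-8; 11, 2, 2, 2]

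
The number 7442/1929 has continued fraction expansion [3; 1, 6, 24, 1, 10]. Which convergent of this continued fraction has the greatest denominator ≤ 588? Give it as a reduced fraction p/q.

List convergents until the denominator exceeds the bound:
a_0 = 3: 3/1  (≤ bound)
a_1 = 1: 4/1  (≤ bound)
a_2 = 6: 27/7  (≤ bound)
a_3 = 24: 652/169  (≤ bound)
a_4 = 1: 679/176  (≤ bound)
a_5 = 10: 7442/1929  (> 588, stop)

679/176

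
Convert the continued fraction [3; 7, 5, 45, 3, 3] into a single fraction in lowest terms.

51409/16378

a_0 = 3: 3/1
a_1 = 7: 22/7
a_2 = 5: 113/36
a_3 = 45: 5107/1627
a_4 = 3: 15434/4917
a_5 = 3: 51409/16378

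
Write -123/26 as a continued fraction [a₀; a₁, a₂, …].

[-5; 3, 1, 2, 2]

-123 ÷ 26 → quotient -5, remainder 7
26 ÷ 7 → quotient 3, remainder 5
7 ÷ 5 → quotient 1, remainder 2
5 ÷ 2 → quotient 2, remainder 1
2 ÷ 1 → quotient 2, remainder 0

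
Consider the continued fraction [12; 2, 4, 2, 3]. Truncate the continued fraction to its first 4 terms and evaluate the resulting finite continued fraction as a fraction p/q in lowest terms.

249/20

Start with 2.
4 + 1/(2/1) = 4 + 1/2 = 9/2
2 + 1/(9/2) = 2 + 2/9 = 20/9
12 + 1/(20/9) = 12 + 9/20 = 249/20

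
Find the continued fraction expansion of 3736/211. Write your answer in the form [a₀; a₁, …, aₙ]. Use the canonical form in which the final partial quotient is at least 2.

⌊3736/211⌋ = 17, remainder 149
⌊211/149⌋ = 1, remainder 62
⌊149/62⌋ = 2, remainder 25
⌊62/25⌋ = 2, remainder 12
⌊25/12⌋ = 2, remainder 1
⌊12/1⌋ = 12, remainder 0

[17; 1, 2, 2, 2, 12]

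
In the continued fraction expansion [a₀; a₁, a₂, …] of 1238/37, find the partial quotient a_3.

1

⌊1238/37⌋ = 33, remainder 17
⌊37/17⌋ = 2, remainder 3
⌊17/3⌋ = 5, remainder 2
⌊3/2⌋ = 1, remainder 1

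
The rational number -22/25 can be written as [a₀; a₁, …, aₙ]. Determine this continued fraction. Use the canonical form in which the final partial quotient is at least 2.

[-1; 8, 3]

⌊-22/25⌋ = -1, remainder 3
⌊25/3⌋ = 8, remainder 1
⌊3/1⌋ = 3, remainder 0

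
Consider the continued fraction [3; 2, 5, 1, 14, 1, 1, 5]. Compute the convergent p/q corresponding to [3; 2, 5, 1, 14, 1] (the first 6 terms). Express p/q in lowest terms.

Use the convergent recurrence hₖ = aₖ·hₖ₋₁ + hₖ₋₂ (and likewise for the denominators kₖ):
a_0 = 3: 3/1
a_1 = 2: 7/2
a_2 = 5: 38/11
a_3 = 1: 45/13
a_4 = 14: 668/193
a_5 = 1: 713/206

713/206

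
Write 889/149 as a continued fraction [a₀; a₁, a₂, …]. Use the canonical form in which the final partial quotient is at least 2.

Repeatedly divide and take the remainder:
889 = 5·149 + 144, so a_0 = 5
149 = 1·144 + 5, so a_1 = 1
144 = 28·5 + 4, so a_2 = 28
5 = 1·4 + 1, so a_3 = 1
4 = 4·1 + 0, so a_4 = 4

[5; 1, 28, 1, 4]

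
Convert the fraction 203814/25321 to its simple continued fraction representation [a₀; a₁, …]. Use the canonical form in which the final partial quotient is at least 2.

[8; 20, 3, 9, 3, 14]

203814 = 8·25321 + 1246, so a_0 = 8
25321 = 20·1246 + 401, so a_1 = 20
1246 = 3·401 + 43, so a_2 = 3
401 = 9·43 + 14, so a_3 = 9
43 = 3·14 + 1, so a_4 = 3
14 = 14·1 + 0, so a_5 = 14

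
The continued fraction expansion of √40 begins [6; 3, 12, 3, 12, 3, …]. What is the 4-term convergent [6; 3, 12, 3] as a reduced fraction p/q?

a_0 = 6: 6/1
a_1 = 3: 19/3
a_2 = 12: 234/37
a_3 = 3: 721/114

721/114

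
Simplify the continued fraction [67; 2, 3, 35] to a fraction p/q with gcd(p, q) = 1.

16655/247

Use the convergent recurrence hₖ = aₖ·hₖ₋₁ + hₖ₋₂ (and likewise for the denominators kₖ):
a_0 = 67: 67/1
a_1 = 2: 135/2
a_2 = 3: 472/7
a_3 = 35: 16655/247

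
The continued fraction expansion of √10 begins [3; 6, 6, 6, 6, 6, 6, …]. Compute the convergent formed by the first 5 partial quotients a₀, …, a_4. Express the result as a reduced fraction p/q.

a_0 = 3: 3/1
a_1 = 6: 19/6
a_2 = 6: 117/37
a_3 = 6: 721/228
a_4 = 6: 4443/1405

4443/1405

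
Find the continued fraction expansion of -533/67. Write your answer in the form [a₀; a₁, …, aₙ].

[-8; 22, 3]

Repeatedly divide and take the remainder:
⌊-533/67⌋ = -8, remainder 3
⌊67/3⌋ = 22, remainder 1
⌊3/1⌋ = 3, remainder 0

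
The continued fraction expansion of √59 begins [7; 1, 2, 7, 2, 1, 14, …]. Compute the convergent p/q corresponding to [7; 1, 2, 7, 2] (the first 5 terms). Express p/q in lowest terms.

a_0 = 7: 7/1
a_1 = 1: 8/1
a_2 = 2: 23/3
a_3 = 7: 169/22
a_4 = 2: 361/47

361/47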